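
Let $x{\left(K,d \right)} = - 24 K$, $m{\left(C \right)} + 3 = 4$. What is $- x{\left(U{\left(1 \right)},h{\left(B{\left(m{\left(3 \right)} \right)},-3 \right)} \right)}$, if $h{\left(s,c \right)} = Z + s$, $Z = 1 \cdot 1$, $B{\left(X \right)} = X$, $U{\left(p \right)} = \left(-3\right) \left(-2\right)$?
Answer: $144$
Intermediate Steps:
$m{\left(C \right)} = 1$ ($m{\left(C \right)} = -3 + 4 = 1$)
$U{\left(p \right)} = 6$
$Z = 1$
$h{\left(s,c \right)} = 1 + s$
$- x{\left(U{\left(1 \right)},h{\left(B{\left(m{\left(3 \right)} \right)},-3 \right)} \right)} = - \left(-24\right) 6 = \left(-1\right) \left(-144\right) = 144$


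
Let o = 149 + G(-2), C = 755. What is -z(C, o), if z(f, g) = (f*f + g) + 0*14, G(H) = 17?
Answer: -570191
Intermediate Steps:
o = 166 (o = 149 + 17 = 166)
z(f, g) = g + f² (z(f, g) = (f² + g) + 0 = (g + f²) + 0 = g + f²)
-z(C, o) = -(166 + 755²) = -(166 + 570025) = -1*570191 = -570191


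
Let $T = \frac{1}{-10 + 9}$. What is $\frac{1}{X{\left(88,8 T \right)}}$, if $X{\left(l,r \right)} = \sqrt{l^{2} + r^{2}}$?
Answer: $\frac{\sqrt{122}}{976} \approx 0.011317$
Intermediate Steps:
$T = -1$ ($T = \frac{1}{-1} = -1$)
$\frac{1}{X{\left(88,8 T \right)}} = \frac{1}{\sqrt{88^{2} + \left(8 \left(-1\right)\right)^{2}}} = \frac{1}{\sqrt{7744 + \left(-8\right)^{2}}} = \frac{1}{\sqrt{7744 + 64}} = \frac{1}{\sqrt{7808}} = \frac{1}{8 \sqrt{122}} = \frac{\sqrt{122}}{976}$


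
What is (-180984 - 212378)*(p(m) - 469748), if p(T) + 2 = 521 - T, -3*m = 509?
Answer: 553530352436/3 ≈ 1.8451e+11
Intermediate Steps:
m = -509/3 (m = -1/3*509 = -509/3 ≈ -169.67)
p(T) = 519 - T (p(T) = -2 + (521 - T) = 519 - T)
(-180984 - 212378)*(p(m) - 469748) = (-180984 - 212378)*((519 - 1*(-509/3)) - 469748) = -393362*((519 + 509/3) - 469748) = -393362*(2066/3 - 469748) = -393362*(-1407178/3) = 553530352436/3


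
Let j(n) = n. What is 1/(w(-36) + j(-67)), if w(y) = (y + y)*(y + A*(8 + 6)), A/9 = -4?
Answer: 1/38813 ≈ 2.5765e-5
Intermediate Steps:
A = -36 (A = 9*(-4) = -36)
w(y) = 2*y*(-504 + y) (w(y) = (y + y)*(y - 36*(8 + 6)) = (2*y)*(y - 36*14) = (2*y)*(y - 504) = (2*y)*(-504 + y) = 2*y*(-504 + y))
1/(w(-36) + j(-67)) = 1/(2*(-36)*(-504 - 36) - 67) = 1/(2*(-36)*(-540) - 67) = 1/(38880 - 67) = 1/38813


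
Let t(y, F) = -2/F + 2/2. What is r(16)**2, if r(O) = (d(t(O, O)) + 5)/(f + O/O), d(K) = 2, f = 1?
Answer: 49/4 ≈ 12.250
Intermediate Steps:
t(y, F) = 1 - 2/F (t(y, F) = -2/F + 2*(1/2) = -2/F + 1 = 1 - 2/F)
r(O) = 7/2 (r(O) = (2 + 5)/(1 + O/O) = 7/(1 + 1) = 7/2)
r(16)**2 = (7/2)**2 = 49/4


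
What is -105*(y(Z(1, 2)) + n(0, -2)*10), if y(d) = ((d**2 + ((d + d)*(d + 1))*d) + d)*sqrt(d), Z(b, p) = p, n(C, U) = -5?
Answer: 5250 - 3150*sqrt(2) ≈ 795.23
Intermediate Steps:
y(d) = sqrt(d)*(d + d**2 + 2*d**2*(1 + d)) (y(d) = ((d**2 + ((2*d)*(1 + d))*d) + d)*sqrt(d) = ((d**2 + (2*d*(1 + d))*d) + d)*sqrt(d) = ((d**2 + 2*d**2*(1 + d)) + d)*sqrt(d) = (d + d**2 + 2*d**2*(1 + d))*sqrt(d) = sqrt(d)*(d + d**2 + 2*d**2*(1 + d)))
-105*(y(Z(1, 2)) + n(0, -2)*10) = -105*(2**(3/2)*(1 + 2*2**2 + 3*2) - 5*10) = -105*((2*sqrt(2))*(1 + 2*4 + 6) - 50) = -105*((2*sqrt(2))*(1 + 8 + 6) - 50) = -105*((2*sqrt(2))*15 - 50) = -105*(30*sqrt(2) - 50) = -105*(-50 + 30*sqrt(2)) = 5250 - 3150*sqrt(2)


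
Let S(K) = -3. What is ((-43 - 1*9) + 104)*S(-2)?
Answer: -156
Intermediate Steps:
((-43 - 1*9) + 104)*S(-2) = ((-43 - 1*9) + 104)*(-3) = ((-43 - 9) + 104)*(-3) = (-52 + 104)*(-3) = 52*(-3) = -156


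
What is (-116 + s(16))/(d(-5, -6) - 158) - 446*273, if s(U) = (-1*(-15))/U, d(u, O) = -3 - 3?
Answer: -319491151/2624 ≈ -1.2176e+5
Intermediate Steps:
d(u, O) = -6
s(U) = 15/U
(-116 + s(16))/(d(-5, -6) - 158) - 446*273 = (-116 + 15/16)/(-6 - 158) - 446*273 = (-116 + 15*(1/16))/(-164) - 121758 = (-116 + 15/16)*(-1/164) - 121758 = -1841/16*(-1/164) - 121758 = 1841/2624 - 121758 = -319491151/2624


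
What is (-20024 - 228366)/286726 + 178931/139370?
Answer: 68950643/165128110 ≈ 0.41756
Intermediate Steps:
(-20024 - 228366)/286726 + 178931/139370 = -248390*1/286726 + 178931*(1/139370) = -124195/143363 + 178931/139370 = 68950643/165128110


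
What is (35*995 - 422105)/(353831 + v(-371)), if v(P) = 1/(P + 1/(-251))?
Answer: -36064288160/32949450131 ≈ -1.0945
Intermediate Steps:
v(P) = 1/(-1/251 + P) (v(P) = 1/(P - 1/251) = 1/(-1/251 + P))
(35*995 - 422105)/(353831 + v(-371)) = (35*995 - 422105)/(353831 + 251/(-1 + 251*(-371))) = (34825 - 422105)/(353831 + 251/(-1 - 93121)) = -387280/(353831 + 251/(-93122)) = -387280/(353831 + 251*(-1/93122)) = -387280/(353831 - 251/93122) = -387280/32949450131/93122 = -387280*93122/32949450131 = -36064288160/32949450131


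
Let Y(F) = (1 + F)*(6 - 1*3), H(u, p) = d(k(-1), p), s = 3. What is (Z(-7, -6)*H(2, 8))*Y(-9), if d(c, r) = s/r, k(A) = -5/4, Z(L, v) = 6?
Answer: -54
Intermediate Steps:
k(A) = -5/4 (k(A) = -5*¼ = -5/4)
d(c, r) = 3/r
H(u, p) = 3/p
Y(F) = 3 + 3*F (Y(F) = (1 + F)*(6 - 3) = (1 + F)*3 = 3 + 3*F)
(Z(-7, -6)*H(2, 8))*Y(-9) = (6*(3/8))*(3 + 3*(-9)) = (6*(3*(⅛)))*(3 - 27) = (6*(3/8))*(-24) = (9/4)*(-24) = -54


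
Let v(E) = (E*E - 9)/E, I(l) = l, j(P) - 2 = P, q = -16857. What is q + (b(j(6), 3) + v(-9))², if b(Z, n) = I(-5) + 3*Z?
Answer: -16736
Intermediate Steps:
j(P) = 2 + P
v(E) = (-9 + E²)/E (v(E) = (E² - 9)/E = (-9 + E²)/E)
b(Z, n) = -5 + 3*Z
q + (b(j(6), 3) + v(-9))² = -16857 + ((-5 + 3*(2 + 6)) + (-9 - 9/(-9)))² = -16857 + ((-5 + 3*8) + (-9 - 9*(-⅑)))² = -16857 + ((-5 + 24) + (-9 + 1))² = -16857 + (19 - 8)² = -16857 + 11² = -16857 + 121 = -16736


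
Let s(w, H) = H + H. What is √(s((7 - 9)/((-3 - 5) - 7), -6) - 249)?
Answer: 3*I*√29 ≈ 16.155*I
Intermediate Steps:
s(w, H) = 2*H
√(s((7 - 9)/((-3 - 5) - 7), -6) - 249) = √(2*(-6) - 249) = √(-12 - 249) = √(-261) = 3*I*√29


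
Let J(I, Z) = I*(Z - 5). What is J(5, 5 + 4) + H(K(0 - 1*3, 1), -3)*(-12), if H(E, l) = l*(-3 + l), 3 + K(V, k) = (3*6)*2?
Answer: -196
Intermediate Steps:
K(V, k) = 33 (K(V, k) = -3 + (3*6)*2 = -3 + 18*2 = -3 + 36 = 33)
J(I, Z) = I*(-5 + Z)
J(5, 5 + 4) + H(K(0 - 1*3, 1), -3)*(-12) = 5*(-5 + (5 + 4)) - 3*(-3 - 3)*(-12) = 5*(-5 + 9) - 3*(-6)*(-12) = 5*4 + 18*(-12) = 20 - 216 = -196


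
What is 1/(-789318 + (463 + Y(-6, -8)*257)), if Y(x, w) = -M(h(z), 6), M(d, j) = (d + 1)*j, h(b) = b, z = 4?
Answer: -1/796565 ≈ -1.2554e-6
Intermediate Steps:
M(d, j) = j*(1 + d) (M(d, j) = (1 + d)*j = j*(1 + d))
Y(x, w) = -30 (Y(x, w) = -6*(1 + 4) = -6*5 = -1*30 = -30)
1/(-789318 + (463 + Y(-6, -8)*257)) = 1/(-789318 + (463 - 30*257)) = 1/(-789318 + (463 - 7710)) = 1/(-789318 - 7247) = 1/(-796565) = -1/796565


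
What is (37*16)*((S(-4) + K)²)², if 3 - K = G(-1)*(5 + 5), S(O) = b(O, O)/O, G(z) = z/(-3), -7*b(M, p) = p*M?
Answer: 370000/194481 ≈ 1.9025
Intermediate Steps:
b(M, p) = -M*p/7 (b(M, p) = -p*M/7 = -M*p/7)
G(z) = -z/3 (G(z) = z*(-⅓) = -z/3)
S(O) = -O/7 (S(O) = (-O*O/7)/O = (-O²/7)/O = -O/7)
K = -⅓ (K = 3 - (-⅓*(-1))*(5 + 5) = 3 - 10/3 = -⅓ ≈ -0.33333)
(37*16)*((S(-4) + K)²)² = (37*16)*((-⅐*(-4) - ⅓)²)² = 592*((4/7 - ⅓)²)² = 592*((5/21)²)² = 592*(25/441)² = 592*(625/194481) = 370000/194481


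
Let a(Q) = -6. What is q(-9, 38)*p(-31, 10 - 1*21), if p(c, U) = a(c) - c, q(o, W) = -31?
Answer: -775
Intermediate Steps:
p(c, U) = -6 - c
q(-9, 38)*p(-31, 10 - 1*21) = -31*(-6 - 1*(-31)) = -31*(-6 + 31) = -31*25 = -775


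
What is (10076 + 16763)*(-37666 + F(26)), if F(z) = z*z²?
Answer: -539195510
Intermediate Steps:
F(z) = z³
(10076 + 16763)*(-37666 + F(26)) = (10076 + 16763)*(-37666 + 26³) = 26839*(-37666 + 17576) = 26839*(-20090) = -539195510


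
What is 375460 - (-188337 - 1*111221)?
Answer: 675018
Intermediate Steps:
375460 - (-188337 - 1*111221) = 375460 - (-188337 - 111221) = 375460 - 1*(-299558) = 375460 + 299558 = 675018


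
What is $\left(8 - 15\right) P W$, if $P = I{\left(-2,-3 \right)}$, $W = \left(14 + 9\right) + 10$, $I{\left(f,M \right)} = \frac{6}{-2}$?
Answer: $693$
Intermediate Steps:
$I{\left(f,M \right)} = -3$ ($I{\left(f,M \right)} = 6 \left(- \frac{1}{2}\right) = -3$)
$W = 33$ ($W = 23 + 10 = 33$)
$P = -3$
$\left(8 - 15\right) P W = \left(8 - 15\right) \left(-3\right) 33 = \left(-7\right) \left(-3\right) 33 = 21 \cdot 33 = 693$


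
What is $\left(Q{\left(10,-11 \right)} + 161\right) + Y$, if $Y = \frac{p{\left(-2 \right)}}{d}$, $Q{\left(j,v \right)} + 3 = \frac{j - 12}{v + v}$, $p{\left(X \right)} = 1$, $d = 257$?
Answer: $\frac{446934}{2827} \approx 158.09$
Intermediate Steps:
$Q{\left(j,v \right)} = -3 + \frac{-12 + j}{2 v}$ ($Q{\left(j,v \right)} = -3 + \frac{j - 12}{v + v} = -3 + \frac{-12 + j}{2 v}$)
$Y = \frac{1}{257}$ ($Y = 1 \cdot \frac{1}{257} = \frac{1}{257} \approx 0.0038911$)
$\left(Q{\left(10,-11 \right)} + 161\right) + Y = \left(\frac{-12 + 10 - -66}{2 \left(-11\right)} + 161\right) + \frac{1}{257} = \left(\frac{1}{2} \left(- \frac{1}{11}\right) \left(-12 + 10 + 66\right) + 161\right) + \frac{1}{257} = \left(\frac{1}{2} \left(- \frac{1}{11}\right) 64 + 161\right) + \frac{1}{257} = \left(- \frac{32}{11} + 161\right) + \frac{1}{257} = \frac{1739}{11} + \frac{1}{257} = \frac{446934}{2827}$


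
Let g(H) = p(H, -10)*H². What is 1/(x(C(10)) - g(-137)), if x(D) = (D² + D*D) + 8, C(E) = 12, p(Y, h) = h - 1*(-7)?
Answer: 1/56603 ≈ 1.7667e-5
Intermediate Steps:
p(Y, h) = 7 + h (p(Y, h) = h + 7 = 7 + h)
x(D) = 8 + 2*D² (x(D) = (D² + D²) + 8 = 2*D² + 8 = 8 + 2*D²)
g(H) = -3*H² (g(H) = (7 - 10)*H² = -3*H²)
1/(x(C(10)) - g(-137)) = 1/((8 + 2*12²) - (-3)*(-137)²) = 1/((8 + 2*144) - (-3)*18769) = 1/((8 + 288) - 1*(-56307)) = 1/(296 + 56307) = 1/56603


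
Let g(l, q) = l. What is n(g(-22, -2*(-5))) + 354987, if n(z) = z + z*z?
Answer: 355449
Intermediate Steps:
n(z) = z + z**2
n(g(-22, -2*(-5))) + 354987 = -22*(1 - 22) + 354987 = -22*(-21) + 354987 = 462 + 354987 = 355449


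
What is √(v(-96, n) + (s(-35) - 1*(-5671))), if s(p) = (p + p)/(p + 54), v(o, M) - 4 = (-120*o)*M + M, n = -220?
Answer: 5*I*√36518019/19 ≈ 1590.3*I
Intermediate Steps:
v(o, M) = 4 + M - 120*M*o (v(o, M) = 4 + ((-120*o)*M + M) = 4 + (-120*M*o + M) = 4 + (M - 120*M*o) = 4 + M - 120*M*o)
s(p) = 2*p/(54 + p) (s(p) = (2*p)/(54 + p) = 2*p/(54 + p))
√(v(-96, n) + (s(-35) - 1*(-5671))) = √((4 - 220 - 120*(-220)*(-96)) + (2*(-35)/(54 - 35) - 1*(-5671))) = √((4 - 220 - 2534400) + (2*(-35)/19 + 5671)) = √(-2534616 + (2*(-35)*(1/19) + 5671)) = √(-2534616 + (-70/19 + 5671)) = √(-2534616 + 107679/19) = √(-48050025/19) = 5*I*√36518019/19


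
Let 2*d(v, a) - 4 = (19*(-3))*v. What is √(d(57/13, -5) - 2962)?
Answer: I*√2085434/26 ≈ 55.542*I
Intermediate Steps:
d(v, a) = 2 - 57*v/2 (d(v, a) = 2 + ((19*(-3))*v)/2 = 2 + (-57*v)/2 = 2 - 57*v/2)
√(d(57/13, -5) - 2962) = √((2 - 3249/(2*13)) - 2962) = √((2 - 57/2*57/13) - 2962) = √((2 - 3249/26) - 2962) = √(-3197/26 - 2962) = √(-80209/26) = I*√2085434/26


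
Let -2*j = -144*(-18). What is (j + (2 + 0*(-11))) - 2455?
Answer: -3749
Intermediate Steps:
j = -1296 (j = -(-72)*(-18) = -½*2592 = -1296)
(j + (2 + 0*(-11))) - 2455 = (-1296 + (2 + 0*(-11))) - 2455 = (-1296 + (2 + 0)) - 2455 = (-1296 + 2) - 2455 = -1294 - 2455 = -3749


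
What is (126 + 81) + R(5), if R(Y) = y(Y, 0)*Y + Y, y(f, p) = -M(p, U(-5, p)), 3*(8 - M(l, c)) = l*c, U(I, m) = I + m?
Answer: 172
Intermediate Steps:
M(l, c) = 8 - c*l/3 (M(l, c) = 8 - l*c/3 = 8 - c*l/3)
y(f, p) = -8 + p*(-5 + p)/3 (y(f, p) = -(8 - (-5 + p)*p/3) = -(8 - p*(-5 + p)/3) = -8 + p*(-5 + p)/3)
R(Y) = -7*Y (R(Y) = (-8 + (⅓)*0*(-5 + 0))*Y + Y = (-8 + (⅓)*0*(-5))*Y + Y = (-8 + 0)*Y + Y = -8*Y + Y = -7*Y)
(126 + 81) + R(5) = (126 + 81) - 7*5 = 207 - 35 = 172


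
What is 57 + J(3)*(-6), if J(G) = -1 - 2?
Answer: 75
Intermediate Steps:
J(G) = -3
57 + J(3)*(-6) = 57 - 3*(-6) = 57 + 18 = 75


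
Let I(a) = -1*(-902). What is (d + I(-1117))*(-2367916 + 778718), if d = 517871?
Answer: -824433014054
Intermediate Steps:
I(a) = 902
(d + I(-1117))*(-2367916 + 778718) = (517871 + 902)*(-2367916 + 778718) = 518773*(-1589198) = -824433014054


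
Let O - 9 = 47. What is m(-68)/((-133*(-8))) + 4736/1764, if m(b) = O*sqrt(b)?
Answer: 1184/441 + 2*I*sqrt(17)/19 ≈ 2.6848 + 0.43401*I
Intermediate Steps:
O = 56 (O = 9 + 47 = 56)
m(b) = 56*sqrt(b)
m(-68)/((-133*(-8))) + 4736/1764 = (56*sqrt(-68))/((-133*(-8))) + 4736/1764 = (56*(2*I*sqrt(17)))/1064 + 4736*(1/1764) = (112*I*sqrt(17))*(1/1064) + 1184/441 = 2*I*sqrt(17)/19 + 1184/441 = 1184/441 + 2*I*sqrt(17)/19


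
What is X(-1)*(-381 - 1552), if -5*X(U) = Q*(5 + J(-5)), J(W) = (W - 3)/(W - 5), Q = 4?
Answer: 224228/25 ≈ 8969.1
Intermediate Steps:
J(W) = (-3 + W)/(-5 + W)
X(U) = -116/25 (X(U) = -4*(5 + (-3 - 5)/(-5 - 5))/5 = -4*(5 - 8/(-10))/5 = -4*(5 - ⅒*(-8))/5 = -4*(5 + ⅘)/5 = -4*29/(5*5) = -⅕*116/5 = -116/25)
X(-1)*(-381 - 1552) = -116*(-381 - 1552)/25 = -116/25*(-1933) = 224228/25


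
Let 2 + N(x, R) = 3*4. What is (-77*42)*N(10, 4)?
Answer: -32340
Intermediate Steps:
N(x, R) = 10 (N(x, R) = -2 + 3*4 = -2 + 12 = 10)
(-77*42)*N(10, 4) = -77*42*10 = -3234*10 = -32340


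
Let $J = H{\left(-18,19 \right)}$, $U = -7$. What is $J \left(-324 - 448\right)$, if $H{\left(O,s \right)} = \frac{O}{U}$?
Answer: $- \frac{13896}{7} \approx -1985.1$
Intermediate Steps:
$H{\left(O,s \right)} = - \frac{O}{7}$ ($H{\left(O,s \right)} = \frac{O}{-7} = O \left(- \frac{1}{7}\right) = - \frac{O}{7}$)
$J = \frac{18}{7}$ ($J = \left(- \frac{1}{7}\right) \left(-18\right) = \frac{18}{7} \approx 2.5714$)
$J \left(-324 - 448\right) = \frac{18 \left(-324 - 448\right)}{7} = \frac{18}{7} \left(-772\right) = - \frac{13896}{7}$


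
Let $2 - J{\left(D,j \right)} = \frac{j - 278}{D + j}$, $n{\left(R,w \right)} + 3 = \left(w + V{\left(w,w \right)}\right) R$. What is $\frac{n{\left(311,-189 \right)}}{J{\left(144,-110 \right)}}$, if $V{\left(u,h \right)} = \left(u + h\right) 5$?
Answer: $- \frac{915977}{19} \approx -48209.0$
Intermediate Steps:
$V{\left(u,h \right)} = 5 h + 5 u$ ($V{\left(u,h \right)} = \left(h + u\right) 5 = 5 h + 5 u$)
$n{\left(R,w \right)} = -3 + 11 R w$ ($n{\left(R,w \right)} = -3 + \left(w + \left(5 w + 5 w\right)\right) R = -3 + \left(w + 10 w\right) R = -3 + 11 w R = -3 + 11 R w$)
$J{\left(D,j \right)} = 2 - \frac{-278 + j}{D + j}$ ($J{\left(D,j \right)} = 2 - \frac{j - 278}{D + j} = 2 - \frac{-278 + j}{D + j}$)
$\frac{n{\left(311,-189 \right)}}{J{\left(144,-110 \right)}} = \frac{-3 + 11 \cdot 311 \left(-189\right)}{\frac{1}{144 - 110} \left(278 - 110 + 2 \cdot 144\right)} = \frac{-3 - 646569}{\frac{1}{34} \left(278 - 110 + 288\right)} = - \frac{646572}{\frac{1}{34} \cdot 456} = - \frac{646572}{\frac{228}{17}} = \left(-646572\right) \frac{17}{228} = - \frac{915977}{19}$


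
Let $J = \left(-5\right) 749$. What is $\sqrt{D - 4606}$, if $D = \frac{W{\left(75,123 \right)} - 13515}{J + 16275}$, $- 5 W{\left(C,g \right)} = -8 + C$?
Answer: $\frac{i \sqrt{180828914063}}{6265} \approx 67.875 i$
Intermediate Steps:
$W{\left(C,g \right)} = \frac{8}{5} - \frac{C}{5}$ ($W{\left(C,g \right)} = - \frac{-8 + C}{5} = \frac{8}{5} - \frac{C}{5}$)
$J = -3745$
$D = - \frac{33821}{31325}$ ($D = \frac{\left(\frac{8}{5} - 15\right) - 13515}{-3745 + 16275} = \frac{\left(\frac{8}{5} - 15\right) - 13515}{12530} = \left(- \frac{67}{5} - 13515\right) \frac{1}{12530} = \left(- \frac{67642}{5}\right) \frac{1}{12530} = - \frac{33821}{31325} \approx -1.0797$)
$\sqrt{D - 4606} = \sqrt{- \frac{33821}{31325} - 4606} = \sqrt{- \frac{144316771}{31325}} = \frac{i \sqrt{180828914063}}{6265}$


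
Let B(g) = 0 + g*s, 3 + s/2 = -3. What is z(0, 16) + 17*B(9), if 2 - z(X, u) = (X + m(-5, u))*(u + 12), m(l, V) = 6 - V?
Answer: -1554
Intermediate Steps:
s = -12 (s = -6 + 2*(-3) = -6 - 6 = -12)
z(X, u) = 2 - (12 + u)*(6 + X - u) (z(X, u) = 2 - (X + (6 - u))*(u + 12) = 2 - (6 + X - u)*(12 + u) = 2 - (12 + u)*(6 + X - u))
B(g) = -12*g (B(g) = 0 + g*(-12) = 0 - 12*g = -12*g)
z(0, 16) + 17*B(9) = (-70 + 16² - 12*0 + 6*16 - 1*0*16) + 17*(-12*9) = (-70 + 256 + 0 + 96 + 0) + 17*(-108) = 282 - 1836 = -1554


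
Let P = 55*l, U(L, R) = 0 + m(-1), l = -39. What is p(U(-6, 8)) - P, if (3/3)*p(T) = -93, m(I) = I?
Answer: 2052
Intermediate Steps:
U(L, R) = -1 (U(L, R) = 0 - 1 = -1)
P = -2145 (P = 55*(-39) = -2145)
p(T) = -93
p(U(-6, 8)) - P = -93 - 1*(-2145) = -93 + 2145 = 2052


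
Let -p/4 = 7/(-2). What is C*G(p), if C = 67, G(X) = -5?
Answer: -335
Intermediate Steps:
p = 14 (p = -28/(-2) = -28*(-1)/2 = -4*(-7/2) = 14)
C*G(p) = 67*(-5) = -335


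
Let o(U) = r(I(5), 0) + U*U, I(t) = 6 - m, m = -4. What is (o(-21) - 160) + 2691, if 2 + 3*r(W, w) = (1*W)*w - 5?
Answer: 8909/3 ≈ 2969.7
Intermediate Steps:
I(t) = 10 (I(t) = 6 - 1*(-4) = 6 + 4 = 10)
r(W, w) = -7/3 + W*w/3 (r(W, w) = -⅔ + ((1*W)*w - 5)/3 = -⅔ + (W*w - 5)/3 = -⅔ + (-5 + W*w)/3 = -⅔ + (-5/3 + W*w/3) = -7/3 + W*w/3)
o(U) = -7/3 + U² (o(U) = (-7/3 + (⅓)*10*0) + U*U = (-7/3 + 0) + U² = -7/3 + U²)
(o(-21) - 160) + 2691 = ((-7/3 + (-21)²) - 160) + 2691 = ((-7/3 + 441) - 160) + 2691 = (1316/3 - 160) + 2691 = 836/3 + 2691 = 8909/3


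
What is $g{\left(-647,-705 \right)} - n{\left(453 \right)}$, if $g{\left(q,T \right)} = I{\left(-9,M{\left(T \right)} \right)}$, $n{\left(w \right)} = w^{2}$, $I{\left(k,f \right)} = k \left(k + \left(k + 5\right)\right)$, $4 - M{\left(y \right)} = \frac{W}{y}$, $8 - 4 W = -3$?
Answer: $-205092$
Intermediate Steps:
$W = \frac{11}{4}$ ($W = 2 - - \frac{3}{4} = 2 + \frac{3}{4} = \frac{11}{4} \approx 2.75$)
$M{\left(y \right)} = 4 - \frac{11}{4 y}$
$I{\left(k,f \right)} = k \left(5 + 2 k\right)$ ($I{\left(k,f \right)} = k \left(k + \left(5 + k\right)\right) = k \left(5 + 2 k\right)$)
$g{\left(q,T \right)} = 117$ ($g{\left(q,T \right)} = - 9 \left(5 + 2 \left(-9\right)\right) = - 9 \left(5 - 18\right) = \left(-9\right) \left(-13\right) = 117$)
$g{\left(-647,-705 \right)} - n{\left(453 \right)} = 117 - 453^{2} = 117 - 205209 = -205092$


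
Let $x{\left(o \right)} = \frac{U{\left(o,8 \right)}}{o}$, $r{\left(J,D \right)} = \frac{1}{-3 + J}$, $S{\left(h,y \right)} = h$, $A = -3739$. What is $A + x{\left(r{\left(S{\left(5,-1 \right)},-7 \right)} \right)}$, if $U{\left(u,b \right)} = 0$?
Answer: $-3739$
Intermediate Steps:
$x{\left(o \right)} = 0$ ($x{\left(o \right)} = \frac{0}{o} = 0$)
$A + x{\left(r{\left(S{\left(5,-1 \right)},-7 \right)} \right)} = -3739 + 0 = -3739$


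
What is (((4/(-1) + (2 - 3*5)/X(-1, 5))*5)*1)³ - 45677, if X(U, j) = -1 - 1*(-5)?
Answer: -5971953/64 ≈ -93312.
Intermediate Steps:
X(U, j) = 4 (X(U, j) = -1 + 5 = 4)
(((4/(-1) + (2 - 3*5)/X(-1, 5))*5)*1)³ - 45677 = (((4/(-1) + (2 - 3*5)/4)*5)*1)³ - 45677 = (((4*(-1) + (2 - 15)*(¼))*5)*1)³ - 45677 = (((-4 - 13*¼)*5)*1)³ - 45677 = (((-4 - 13/4)*5)*1)³ - 45677 = (-29/4*5*1)³ - 45677 = (-145/4*1)³ - 45677 = (-145/4)³ - 45677 = -3048625/64 - 45677 = -5971953/64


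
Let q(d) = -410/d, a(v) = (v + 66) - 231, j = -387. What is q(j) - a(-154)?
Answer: 123863/387 ≈ 320.06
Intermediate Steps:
a(v) = -165 + v (a(v) = (66 + v) - 231 = -165 + v)
q(j) - a(-154) = -410/(-387) - (-165 - 154) = -410*(-1/387) - 1*(-319) = 410/387 + 319 = 123863/387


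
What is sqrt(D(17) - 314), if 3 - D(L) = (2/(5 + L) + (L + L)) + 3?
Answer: I*sqrt(42119)/11 ≈ 18.657*I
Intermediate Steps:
D(L) = -2*L - 2/(5 + L) (D(L) = 3 - ((2/(5 + L) + (L + L)) + 3) = 3 - ((2/(5 + L) + 2*L) + 3) = 3 - ((2*L + 2/(5 + L)) + 3) = 3 - (3 + 2*L + 2/(5 + L)) = 3 + (-3 - 2*L - 2/(5 + L)) = -2*L - 2/(5 + L))
sqrt(D(17) - 314) = sqrt(2*(-1 - 1*17**2 - 5*17)/(5 + 17) - 314) = sqrt(2*(-1 - 1*289 - 85)/22 - 314) = sqrt(2*(1/22)*(-1 - 289 - 85) - 314) = sqrt(2*(1/22)*(-375) - 314) = sqrt(-375/11 - 314) = sqrt(-3829/11) = I*sqrt(42119)/11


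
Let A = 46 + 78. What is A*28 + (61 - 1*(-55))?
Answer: 3588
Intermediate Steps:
A = 124
A*28 + (61 - 1*(-55)) = 124*28 + (61 - 1*(-55)) = 3472 + (61 + 55) = 3472 + 116 = 3588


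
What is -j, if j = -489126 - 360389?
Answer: 849515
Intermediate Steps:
j = -849515
-j = -1*(-849515) = 849515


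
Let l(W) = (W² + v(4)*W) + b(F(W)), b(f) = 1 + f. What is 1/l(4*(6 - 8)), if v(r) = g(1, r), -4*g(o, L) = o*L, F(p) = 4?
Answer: 1/77 ≈ 0.012987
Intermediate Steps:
g(o, L) = -L*o/4 (g(o, L) = -o*L/4 = -L*o/4)
v(r) = -r/4 (v(r) = -¼*r*1 = -r/4)
l(W) = 5 + W² - W (l(W) = (W² + (-¼*4)*W) + (1 + 4) = (W² - W) + 5 = 5 + W² - W)
1/l(4*(6 - 8)) = 1/(5 + (4*(6 - 8))² - 4*(6 - 8)) = 1/(5 + (4*(-2))² - 4*(-2)) = 1/(5 + (-8)² - 1*(-8)) = 1/(5 + 64 + 8) = 1/77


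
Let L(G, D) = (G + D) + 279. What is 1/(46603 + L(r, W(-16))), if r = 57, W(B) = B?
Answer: 1/46923 ≈ 2.1312e-5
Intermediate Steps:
L(G, D) = 279 + D + G (L(G, D) = (D + G) + 279 = 279 + D + G)
1/(46603 + L(r, W(-16))) = 1/(46603 + (279 - 16 + 57)) = 1/(46603 + 320) = 1/46923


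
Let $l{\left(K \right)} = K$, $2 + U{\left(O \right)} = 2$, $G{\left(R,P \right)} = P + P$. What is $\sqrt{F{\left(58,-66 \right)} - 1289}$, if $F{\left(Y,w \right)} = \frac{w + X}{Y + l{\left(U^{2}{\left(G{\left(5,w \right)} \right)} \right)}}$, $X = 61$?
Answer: $\frac{i \sqrt{4336486}}{58} \approx 35.904 i$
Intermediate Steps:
$G{\left(R,P \right)} = 2 P$
$U{\left(O \right)} = 0$ ($U{\left(O \right)} = -2 + 2 = 0$)
$F{\left(Y,w \right)} = \frac{61 + w}{Y}$ ($F{\left(Y,w \right)} = \frac{w + 61}{Y + 0^{2}} = \frac{61 + w}{Y + 0} = \frac{61 + w}{Y}$)
$\sqrt{F{\left(58,-66 \right)} - 1289} = \sqrt{\frac{61 - 66}{58} - 1289} = \sqrt{\frac{1}{58} \left(-5\right) - 1289} = \sqrt{- \frac{5}{58} - 1289} = \sqrt{- \frac{74767}{58}} = \frac{i \sqrt{4336486}}{58}$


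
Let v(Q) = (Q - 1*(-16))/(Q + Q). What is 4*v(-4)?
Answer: -6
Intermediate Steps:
v(Q) = (16 + Q)/(2*Q) (v(Q) = (Q + 16)/((2*Q)) = (16 + Q)*(1/(2*Q)) = (16 + Q)/(2*Q))
4*v(-4) = 4*((1/2)*(16 - 4)/(-4)) = 4*((1/2)*(-1/4)*12) = 4*(-3/2) = -6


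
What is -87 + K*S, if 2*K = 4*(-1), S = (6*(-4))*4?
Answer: 105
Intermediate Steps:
S = -96 (S = -24*4 = -96)
K = -2 (K = (4*(-1))/2 = (1/2)*(-4) = -2)
-87 + K*S = -87 - 2*(-96) = -87 + 192 = 105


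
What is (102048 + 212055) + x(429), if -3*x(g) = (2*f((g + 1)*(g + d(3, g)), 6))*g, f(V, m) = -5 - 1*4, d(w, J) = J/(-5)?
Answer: 316677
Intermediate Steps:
d(w, J) = -J/5 (d(w, J) = J*(-1/5) = -J/5)
f(V, m) = -9 (f(V, m) = -5 - 4 = -9)
x(g) = 6*g (x(g) = -2*(-9)*g/3 = -(-6)*g = 6*g)
(102048 + 212055) + x(429) = (102048 + 212055) + 6*429 = 314103 + 2574 = 316677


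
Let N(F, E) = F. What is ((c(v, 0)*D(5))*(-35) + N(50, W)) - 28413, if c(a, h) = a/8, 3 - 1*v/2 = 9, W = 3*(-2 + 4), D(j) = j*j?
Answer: -54101/2 ≈ -27051.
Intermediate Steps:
D(j) = j²
W = 6 (W = 3*2 = 6)
v = -12 (v = 6 - 2*9 = 6 - 18 = -12)
c(a, h) = a/8 (c(a, h) = a*(⅛) = a/8)
((c(v, 0)*D(5))*(-35) + N(50, W)) - 28413 = ((((⅛)*(-12))*5²)*(-35) + 50) - 28413 = (-3/2*25*(-35) + 50) - 28413 = (-75/2*(-35) + 50) - 28413 = (2625/2 + 50) - 28413 = 2725/2 - 28413 = -54101/2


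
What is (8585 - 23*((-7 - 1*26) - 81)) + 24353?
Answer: 35560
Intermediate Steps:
(8585 - 23*((-7 - 1*26) - 81)) + 24353 = (8585 - 23*((-7 - 26) - 81)) + 24353 = (8585 - 23*(-33 - 81)) + 24353 = (8585 - 23*(-114)) + 24353 = (8585 + 2622) + 24353 = 11207 + 24353 = 35560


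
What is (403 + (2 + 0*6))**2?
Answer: 164025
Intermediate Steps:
(403 + (2 + 0*6))**2 = (403 + (2 + 0))**2 = (403 + 2)**2 = 405**2 = 164025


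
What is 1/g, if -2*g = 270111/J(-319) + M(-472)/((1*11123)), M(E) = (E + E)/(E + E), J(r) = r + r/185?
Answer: 439981388/185274067157 ≈ 0.0023748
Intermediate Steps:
J(r) = 186*r/185 (J(r) = r + r*(1/185) = r + r/185 = 186*r/185)
M(E) = 1 (M(E) = (2*E)/((2*E)) = (2*E)*(1/(2*E)) = 1)
g = 185274067157/439981388 (g = -(270111/(((186/185)*(-319))) + 1/(1*11123))/2 = -(270111/(-59334/185) + 1/11123)/2 = -(270111*(-185/59334) + 1*(1/11123))/2 = -(-16656845/19778 + 1/11123)/2 = -1/2*(-185274067157/219990694) = 185274067157/439981388 ≈ 421.10)
1/g = 1/(185274067157/439981388) = 439981388/185274067157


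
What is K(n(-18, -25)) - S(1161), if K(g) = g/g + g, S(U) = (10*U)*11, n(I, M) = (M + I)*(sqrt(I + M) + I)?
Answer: -126935 - 43*I*sqrt(43) ≈ -1.2694e+5 - 281.97*I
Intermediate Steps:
n(I, M) = (I + M)*(I + sqrt(I + M))
S(U) = 110*U
K(g) = 1 + g
K(n(-18, -25)) - S(1161) = (1 + ((-18)**2 - 18*(-25) - 18*sqrt(-18 - 25) - 25*sqrt(-18 - 25))) - 110*1161 = (1 + (324 + 450 - 18*I*sqrt(43) - 25*I*sqrt(43))) - 1*127710 = (1 + (324 + 450 - 18*I*sqrt(43) - 25*I*sqrt(43))) - 127710 = (1 + (774 - 43*I*sqrt(43))) - 127710 = (775 - 43*I*sqrt(43)) - 127710 = -126935 - 43*I*sqrt(43)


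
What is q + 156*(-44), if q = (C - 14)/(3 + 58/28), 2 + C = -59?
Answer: -488394/71 ≈ -6878.8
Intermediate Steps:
C = -61 (C = -2 - 59 = -61)
q = -1050/71 (q = (-61 - 14)/(3 + 58/28) = -75/(3 + 58*(1/28)) = -75/(3 + 29/14) = -75/71/14 = -75*14/71 = -1050/71 ≈ -14.789)
q + 156*(-44) = -1050/71 + 156*(-44) = -1050/71 - 6864 = -488394/71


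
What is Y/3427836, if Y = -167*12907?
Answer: -2155469/3427836 ≈ -0.62881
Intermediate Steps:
Y = -2155469
Y/3427836 = -2155469/3427836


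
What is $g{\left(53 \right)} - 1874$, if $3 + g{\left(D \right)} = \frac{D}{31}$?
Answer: $- \frac{58134}{31} \approx -1875.3$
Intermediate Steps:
$g{\left(D \right)} = -3 + \frac{D}{31}$
$g{\left(53 \right)} - 1874 = \left(-3 + \frac{1}{31} \cdot 53\right) - 1874 = \left(-3 + \frac{53}{31}\right) - 1874 = - \frac{40}{31} - 1874 = - \frac{58134}{31}$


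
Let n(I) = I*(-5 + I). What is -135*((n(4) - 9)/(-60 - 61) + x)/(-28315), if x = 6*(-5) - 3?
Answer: -107460/685223 ≈ -0.15682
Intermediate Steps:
x = -33 (x = -30 - 3 = -33)
-135*((n(4) - 9)/(-60 - 61) + x)/(-28315) = -135*((4*(-5 + 4) - 9)/(-60 - 61) - 33)/(-28315) = -135*((4*(-1) - 9)/(-121) - 33)*(-1/28315) = -135*((-4 - 9)*(-1/121) - 33)*(-1/28315) = -135*(-13*(-1/121) - 33)*(-1/28315) = -135*(13/121 - 33)*(-1/28315) = -135*(-3980/121)*(-1/28315) = (537300/121)*(-1/28315) = -107460/685223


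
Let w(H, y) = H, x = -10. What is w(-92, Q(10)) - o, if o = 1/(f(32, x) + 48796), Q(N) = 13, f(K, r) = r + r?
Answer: -4487393/48776 ≈ -92.000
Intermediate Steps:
f(K, r) = 2*r
o = 1/48776 (o = 1/(2*(-10) + 48796) = 1/(-20 + 48796) = 1/48776 ≈ 2.0502e-5)
w(-92, Q(10)) - o = -92 - 1*1/48776 = -92 - 1/48776 = -4487393/48776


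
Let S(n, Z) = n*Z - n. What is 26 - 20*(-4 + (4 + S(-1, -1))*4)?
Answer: -374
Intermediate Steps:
S(n, Z) = -n + Z*n (S(n, Z) = Z*n - n = -n + Z*n)
26 - 20*(-4 + (4 + S(-1, -1))*4) = 26 - 20*(-4 + (4 - (-1 - 1))*4) = 26 - 20*(-4 + (4 - 1*(-2))*4) = 26 - 20*(-4 + (4 + 2)*4) = 26 - 20*(-4 + 6*4) = 26 - 20*(-4 + 24) = 26 - 20*20 = 26 - 400 = -374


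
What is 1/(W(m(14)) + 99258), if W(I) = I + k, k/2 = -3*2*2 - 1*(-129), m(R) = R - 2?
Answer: 1/99504 ≈ 1.0050e-5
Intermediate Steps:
m(R) = -2 + R
k = 234 (k = 2*(-3*2*2 - 1*(-129)) = 2*(-6*2 + 129) = 2*(-12 + 129) = 2*117 = 234)
W(I) = 234 + I (W(I) = I + 234 = 234 + I)
1/(W(m(14)) + 99258) = 1/((234 + (-2 + 14)) + 99258) = 1/((234 + 12) + 99258) = 1/(246 + 99258) = 1/99504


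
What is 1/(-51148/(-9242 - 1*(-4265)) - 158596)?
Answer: -4977/789281144 ≈ -6.3057e-6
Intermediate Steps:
1/(-51148/(-9242 - 1*(-4265)) - 158596) = 1/(-51148/(-9242 + 4265) - 158596) = 1/(-51148/(-4977) - 158596) = 1/(-51148*(-1/4977) - 158596) = 1/(51148/4977 - 158596) = 1/(-789281144/4977) = -4977/789281144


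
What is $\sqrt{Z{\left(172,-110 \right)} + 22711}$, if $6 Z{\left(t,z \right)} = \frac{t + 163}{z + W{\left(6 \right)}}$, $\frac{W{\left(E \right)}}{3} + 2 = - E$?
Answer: $\frac{17 \sqrt{2829}}{6} \approx 150.7$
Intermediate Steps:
$W{\left(E \right)} = -6 - 3 E$ ($W{\left(E \right)} = -6 + 3 \left(- E\right) = -6 - 3 E$)
$Z{\left(t,z \right)} = \frac{163 + t}{6 \left(-24 + z\right)}$ ($Z{\left(t,z \right)} = \frac{\left(t + 163\right) \frac{1}{z - 24}}{6} = \frac{\left(163 + t\right) \frac{1}{z - 24}}{6} = \frac{\left(163 + t\right) \frac{1}{-24 + z}}{6} = \frac{\frac{1}{-24 + z} \left(163 + t\right)}{6} = \frac{163 + t}{6 \left(-24 + z\right)}$)
$\sqrt{Z{\left(172,-110 \right)} + 22711} = \sqrt{\frac{163 + 172}{6 \left(-24 - 110\right)} + 22711} = \sqrt{\frac{1}{6} \frac{1}{-134} \cdot 335 + 22711} = \sqrt{\frac{1}{6} \left(- \frac{1}{134}\right) 335 + 22711} = \sqrt{- \frac{5}{12} + 22711} = \sqrt{\frac{272527}{12}} = \frac{17 \sqrt{2829}}{6}$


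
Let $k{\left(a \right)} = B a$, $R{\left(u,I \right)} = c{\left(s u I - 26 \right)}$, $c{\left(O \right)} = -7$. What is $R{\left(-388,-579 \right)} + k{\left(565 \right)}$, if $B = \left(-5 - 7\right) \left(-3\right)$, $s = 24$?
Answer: $20333$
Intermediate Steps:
$R{\left(u,I \right)} = -7$
$B = 36$ ($B = \left(-12\right) \left(-3\right) = 36$)
$k{\left(a \right)} = 36 a$
$R{\left(-388,-579 \right)} + k{\left(565 \right)} = -7 + 36 \cdot 565 = -7 + 20340 = 20333$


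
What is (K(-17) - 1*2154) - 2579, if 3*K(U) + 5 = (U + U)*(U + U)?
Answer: -13048/3 ≈ -4349.3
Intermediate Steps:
K(U) = -5/3 + 4*U²/3 (K(U) = -5/3 + ((U + U)*(U + U))/3 = -5/3 + ((2*U)*(2*U))/3 = -5/3 + (4*U²)/3 = -5/3 + 4*U²/3)
(K(-17) - 1*2154) - 2579 = ((-5/3 + (4/3)*(-17)²) - 1*2154) - 2579 = ((-5/3 + (4/3)*289) - 2154) - 2579 = ((-5/3 + 1156/3) - 2154) - 2579 = (1151/3 - 2154) - 2579 = -5311/3 - 2579 = -13048/3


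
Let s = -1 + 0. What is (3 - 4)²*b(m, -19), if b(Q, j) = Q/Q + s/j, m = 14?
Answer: 20/19 ≈ 1.0526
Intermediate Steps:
s = -1
b(Q, j) = 1 - 1/j (b(Q, j) = Q/Q - 1/j = 1 - 1/j)
(3 - 4)²*b(m, -19) = (3 - 4)²*((-1 - 19)/(-19)) = (-1)²*(-1/19*(-20)) = 1*(20/19) = 20/19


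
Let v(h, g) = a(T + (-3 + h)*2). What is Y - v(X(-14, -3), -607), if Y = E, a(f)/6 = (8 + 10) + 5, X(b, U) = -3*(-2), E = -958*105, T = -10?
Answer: -100728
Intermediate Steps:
E = -100590
X(b, U) = 6
a(f) = 138 (a(f) = 6*((8 + 10) + 5) = 6*(18 + 5) = 6*23 = 138)
v(h, g) = 138
Y = -100590
Y - v(X(-14, -3), -607) = -100590 - 1*138 = -100590 - 138 = -100728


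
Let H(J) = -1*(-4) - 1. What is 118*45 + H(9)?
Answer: 5313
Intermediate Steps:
H(J) = 3 (H(J) = 4 - 1 = 3)
118*45 + H(9) = 118*45 + 3 = 5310 + 3 = 5313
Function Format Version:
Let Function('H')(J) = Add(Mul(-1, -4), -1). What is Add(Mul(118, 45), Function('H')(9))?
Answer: 5313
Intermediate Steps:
Function('H')(J) = 3 (Function('H')(J) = Add(4, -1) = 3)
Add(Mul(118, 45), Function('H')(9)) = Add(Mul(118, 45), 3) = Add(5310, 3) = 5313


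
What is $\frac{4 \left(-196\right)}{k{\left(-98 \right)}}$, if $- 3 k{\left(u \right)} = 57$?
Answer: $\frac{784}{19} \approx 41.263$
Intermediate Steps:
$k{\left(u \right)} = -19$ ($k{\left(u \right)} = \left(- \frac{1}{3}\right) 57 = -19$)
$\frac{4 \left(-196\right)}{k{\left(-98 \right)}} = \frac{4 \left(-196\right)}{-19} = \left(-784\right) \left(- \frac{1}{19}\right) = \frac{784}{19}$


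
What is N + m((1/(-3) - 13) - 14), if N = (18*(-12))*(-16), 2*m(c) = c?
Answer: 10327/3 ≈ 3442.3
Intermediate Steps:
m(c) = c/2
N = 3456 (N = -216*(-16) = 3456)
N + m((1/(-3) - 13) - 14) = 3456 + ((1/(-3) - 13) - 14)/2 = 3456 + ((-⅓ - 13) - 14)/2 = 3456 + (-40/3 - 14)/2 = 3456 + (½)*(-82/3) = 3456 - 41/3 = 10327/3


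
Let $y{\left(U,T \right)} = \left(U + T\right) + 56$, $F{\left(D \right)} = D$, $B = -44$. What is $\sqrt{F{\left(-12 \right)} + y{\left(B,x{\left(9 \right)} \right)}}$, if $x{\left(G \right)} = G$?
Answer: $3$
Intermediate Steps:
$y{\left(U,T \right)} = 56 + T + U$ ($y{\left(U,T \right)} = \left(T + U\right) + 56 = 56 + T + U$)
$\sqrt{F{\left(-12 \right)} + y{\left(B,x{\left(9 \right)} \right)}} = \sqrt{-12 + \left(56 + 9 - 44\right)} = \sqrt{-12 + 21} = \sqrt{9} = 3$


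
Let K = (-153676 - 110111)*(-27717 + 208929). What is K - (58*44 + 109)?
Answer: -47801372505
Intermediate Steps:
K = -47801369844 (K = -263787*181212 = -47801369844)
K - (58*44 + 109) = -47801369844 - (58*44 + 109) = -47801369844 - (2552 + 109) = -47801369844 - 1*2661 = -47801369844 - 2661 = -47801372505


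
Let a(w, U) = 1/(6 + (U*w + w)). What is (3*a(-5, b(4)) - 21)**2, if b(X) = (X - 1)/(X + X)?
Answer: 29241/49 ≈ 596.75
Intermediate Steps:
b(X) = (-1 + X)/(2*X) (b(X) = (-1 + X)/((2*X)) = (-1 + X)*(1/(2*X)) = (-1 + X)/(2*X))
a(w, U) = 1/(6 + w + U*w) (a(w, U) = 1/(6 + (w + U*w)) = 1/(6 + w + U*w))
(3*a(-5, b(4)) - 21)**2 = (3/(6 - 5 + ((1/2)*(-1 + 4)/4)*(-5)) - 21)**2 = (3/(6 - 5 + ((1/2)*(1/4)*3)*(-5)) - 21)**2 = (3/(6 - 5 + (3/8)*(-5)) - 21)**2 = (3/(6 - 5 - 15/8) - 21)**2 = (3/(-7/8) - 21)**2 = (3*(-8/7) - 21)**2 = (-24/7 - 21)**2 = (-171/7)**2 = 29241/49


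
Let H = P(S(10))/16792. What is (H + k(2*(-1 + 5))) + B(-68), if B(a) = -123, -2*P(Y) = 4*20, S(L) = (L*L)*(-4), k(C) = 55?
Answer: -142737/2099 ≈ -68.002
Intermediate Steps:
S(L) = -4*L**2 (S(L) = L**2*(-4) = -4*L**2)
P(Y) = -40 (P(Y) = -2*20 = -1/2*80 = -40)
H = -5/2099 (H = -40/16792 = -40*1/16792 = -5/2099 ≈ -0.0023821)
(H + k(2*(-1 + 5))) + B(-68) = (-5/2099 + 55) - 123 = 115440/2099 - 123 = -142737/2099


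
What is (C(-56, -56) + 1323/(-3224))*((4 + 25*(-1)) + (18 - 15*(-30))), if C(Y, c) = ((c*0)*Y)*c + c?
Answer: -81294549/3224 ≈ -25215.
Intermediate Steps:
C(Y, c) = c (C(Y, c) = (0*Y)*c + c = 0*c + c = 0 + c = c)
(C(-56, -56) + 1323/(-3224))*((4 + 25*(-1)) + (18 - 15*(-30))) = (-56 + 1323/(-3224))*((4 + 25*(-1)) + (18 - 15*(-30))) = (-56 + 1323*(-1/3224))*((4 - 25) + (18 + 450)) = (-56 - 1323/3224)*(-21 + 468) = -181867/3224*447 = -81294549/3224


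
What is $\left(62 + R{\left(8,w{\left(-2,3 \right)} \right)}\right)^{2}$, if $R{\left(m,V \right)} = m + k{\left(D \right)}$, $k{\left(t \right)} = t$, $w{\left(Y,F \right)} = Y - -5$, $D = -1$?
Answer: $4761$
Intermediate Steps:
$w{\left(Y,F \right)} = 5 + Y$ ($w{\left(Y,F \right)} = Y + 5 = 5 + Y$)
$R{\left(m,V \right)} = -1 + m$ ($R{\left(m,V \right)} = m - 1 = -1 + m$)
$\left(62 + R{\left(8,w{\left(-2,3 \right)} \right)}\right)^{2} = \left(62 + \left(-1 + 8\right)\right)^{2} = \left(62 + 7\right)^{2} = 69^{2} = 4761$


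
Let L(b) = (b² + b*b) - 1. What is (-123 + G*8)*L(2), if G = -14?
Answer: -1645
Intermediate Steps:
L(b) = -1 + 2*b² (L(b) = (b² + b²) - 1 = 2*b² - 1 = -1 + 2*b²)
(-123 + G*8)*L(2) = (-123 - 14*8)*(-1 + 2*2²) = (-123 - 112)*(-1 + 2*4) = -235*(-1 + 8) = -235*7 = -1645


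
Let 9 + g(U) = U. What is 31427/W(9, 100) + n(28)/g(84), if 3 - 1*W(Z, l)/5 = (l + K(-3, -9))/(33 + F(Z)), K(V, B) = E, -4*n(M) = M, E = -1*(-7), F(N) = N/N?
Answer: -3205561/75 ≈ -42741.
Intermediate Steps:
F(N) = 1
E = 7
n(M) = -M/4
g(U) = -9 + U
K(V, B) = 7
W(Z, l) = 475/34 - 5*l/34 (W(Z, l) = 15 - 5*(l + 7)/(33 + 1) = 15 - 5*(7 + l)/34 = 15 - 5*(7/34 + l/34) = 15 + (-35/34 - 5*l/34) = 475/34 - 5*l/34)
31427/W(9, 100) + n(28)/g(84) = 31427/(475/34 - 5/34*100) + (-1/4*28)/(-9 + 84) = 31427/(475/34 - 250/17) - 7/75 = 31427/(-25/34) - 7*1/75 = 31427*(-34/25) - 7/75 = -1068518/25 - 7/75 = -3205561/75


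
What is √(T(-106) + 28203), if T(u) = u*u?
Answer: √39439 ≈ 198.59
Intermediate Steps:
T(u) = u²
√(T(-106) + 28203) = √((-106)² + 28203) = √(11236 + 28203) = √39439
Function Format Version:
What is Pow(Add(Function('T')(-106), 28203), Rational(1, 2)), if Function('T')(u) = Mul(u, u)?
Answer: Pow(39439, Rational(1, 2)) ≈ 198.59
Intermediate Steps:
Function('T')(u) = Pow(u, 2)
Pow(Add(Function('T')(-106), 28203), Rational(1, 2)) = Pow(Add(Pow(-106, 2), 28203), Rational(1, 2)) = Pow(Add(11236, 28203), Rational(1, 2)) = Pow(39439, Rational(1, 2))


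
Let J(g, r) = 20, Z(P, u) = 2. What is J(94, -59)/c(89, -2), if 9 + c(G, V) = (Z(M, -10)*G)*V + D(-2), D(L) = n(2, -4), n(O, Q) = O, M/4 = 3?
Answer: -20/363 ≈ -0.055096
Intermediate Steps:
M = 12 (M = 4*3 = 12)
D(L) = 2
c(G, V) = -7 + 2*G*V (c(G, V) = -9 + ((2*G)*V + 2) = -9 + (2*G*V + 2) = -9 + (2 + 2*G*V) = -7 + 2*G*V)
J(94, -59)/c(89, -2) = 20/(-7 + 2*89*(-2)) = 20/(-7 - 356) = 20/(-363) = 20*(-1/363) = -20/363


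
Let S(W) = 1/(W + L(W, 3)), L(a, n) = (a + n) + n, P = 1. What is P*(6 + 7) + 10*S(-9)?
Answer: 73/6 ≈ 12.167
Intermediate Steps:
L(a, n) = a + 2*n
S(W) = 1/(6 + 2*W) (S(W) = 1/(W + (W + 2*3)) = 1/(W + (W + 6)) = 1/(W + (6 + W)) = 1/(6 + 2*W))
P*(6 + 7) + 10*S(-9) = 1*(6 + 7) + 10*(1/(2*(3 - 9))) = 1*13 + 10*((½)/(-6)) = 13 + 10*((½)*(-⅙)) = 13 + 10*(-1/12) = 13 - ⅚ = 73/6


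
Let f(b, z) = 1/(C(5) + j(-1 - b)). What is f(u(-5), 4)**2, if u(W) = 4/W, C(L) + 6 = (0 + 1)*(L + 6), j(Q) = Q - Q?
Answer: 1/25 ≈ 0.040000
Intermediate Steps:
j(Q) = 0
C(L) = L (C(L) = -6 + (0 + 1)*(L + 6) = -6 + 1*(6 + L) = -6 + (6 + L) = L)
f(b, z) = 1/5 (f(b, z) = 1/(5 + 0) = 1/5)
f(u(-5), 4)**2 = (1/5)**2 = 1/25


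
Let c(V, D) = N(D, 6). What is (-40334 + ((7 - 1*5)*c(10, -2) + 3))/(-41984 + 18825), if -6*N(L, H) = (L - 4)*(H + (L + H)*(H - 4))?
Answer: 40303/23159 ≈ 1.7403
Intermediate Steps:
N(L, H) = -(-4 + L)*(H + (-4 + H)*(H + L))/6 (N(L, H) = -(L - 4)*(H + (L + H)*(H - 4))/6 = -(-4 + L)*(H + (H + L)*(-4 + H))/6 = -(-4 + L)*(H + (-4 + H)*(H + L))/6)
c(V, D) = 12 - 5*D/3 - D²/3 (c(V, D) = -2*6 - 8*D/3 + (⅔)*6² + 2*D²/3 - ⅙*6*D² - ⅙*D*6² + (7/6)*6*D = -12 - 8*D/3 + (⅔)*36 + 2*D²/3 - D² - ⅙*D*36 + 7*D = -12 - 8*D/3 + 24 + 2*D²/3 - D² - 6*D + 7*D = 12 - 5*D/3 - D²/3)
(-40334 + ((7 - 1*5)*c(10, -2) + 3))/(-41984 + 18825) = (-40334 + ((7 - 1*5)*(12 - 5/3*(-2) - ⅓*(-2)²) + 3))/(-41984 + 18825) = (-40334 + ((7 - 5)*(12 + 10/3 - ⅓*4) + 3))/(-23159) = (-40334 + (2*(12 + 10/3 - 4/3) + 3))*(-1/23159) = (-40334 + (2*14 + 3))*(-1/23159) = (-40334 + (28 + 3))*(-1/23159) = (-40334 + 31)*(-1/23159) = -40303*(-1/23159) = 40303/23159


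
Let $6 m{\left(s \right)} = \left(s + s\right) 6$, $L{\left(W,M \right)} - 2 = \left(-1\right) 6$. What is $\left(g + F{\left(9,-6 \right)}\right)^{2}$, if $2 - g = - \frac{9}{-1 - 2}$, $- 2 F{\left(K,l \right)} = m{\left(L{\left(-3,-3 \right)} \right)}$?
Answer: $9$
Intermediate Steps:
$L{\left(W,M \right)} = -4$ ($L{\left(W,M \right)} = 2 - 6 = -4$)
$m{\left(s \right)} = 2 s$ ($m{\left(s \right)} = \frac{\left(s + s\right) 6}{6} = \frac{2 s 6}{6} = \frac{12 s}{6} = 2 s$)
$F{\left(K,l \right)} = 4$ ($F{\left(K,l \right)} = - \frac{2 \left(-4\right)}{2} = \left(- \frac{1}{2}\right) \left(-8\right) = 4$)
$g = -1$ ($g = 2 - - \frac{9}{-1 - 2} = 2 - - \frac{9}{-3} = 2 - \left(-9\right) \left(- \frac{1}{3}\right) = 2 - 3 = -1$)
$\left(g + F{\left(9,-6 \right)}\right)^{2} = \left(-1 + 4\right)^{2} = 3^{2} = 9$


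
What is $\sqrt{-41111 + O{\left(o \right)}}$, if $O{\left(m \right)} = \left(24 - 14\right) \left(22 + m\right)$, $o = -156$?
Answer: $i \sqrt{42451} \approx 206.04 i$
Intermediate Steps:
$O{\left(m \right)} = 220 + 10 m$ ($O{\left(m \right)} = 10 \left(22 + m\right) = 220 + 10 m$)
$\sqrt{-41111 + O{\left(o \right)}} = \sqrt{-41111 + \left(220 + 10 \left(-156\right)\right)} = \sqrt{-41111 + \left(220 - 1560\right)} = \sqrt{-41111 - 1340} = \sqrt{-42451} = i \sqrt{42451}$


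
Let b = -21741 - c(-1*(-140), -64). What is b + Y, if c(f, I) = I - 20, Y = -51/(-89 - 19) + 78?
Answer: -776827/36 ≈ -21579.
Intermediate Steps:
Y = 2825/36 (Y = -51/(-108) + 78 = -51*(-1/108) + 78 = 17/36 + 78 = 2825/36 ≈ 78.472)
c(f, I) = -20 + I
b = -21657 (b = -21741 - (-20 - 64) = -21741 - 1*(-84) = -21741 + 84 = -21657)
b + Y = -21657 + 2825/36 = -776827/36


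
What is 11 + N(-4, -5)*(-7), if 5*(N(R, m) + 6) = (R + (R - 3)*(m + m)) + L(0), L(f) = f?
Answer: -197/5 ≈ -39.400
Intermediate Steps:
N(R, m) = -6 + R/5 + 2*m*(-3 + R)/5 (N(R, m) = -6 + ((R + (R - 3)*(m + m)) + 0)/5 = -6 + ((R + (-3 + R)*(2*m)) + 0)/5 = -6 + ((R + 2*m*(-3 + R)) + 0)/5 = -6 + (R + 2*m*(-3 + R))/5 = -6 + (R/5 + 2*m*(-3 + R)/5) = -6 + R/5 + 2*m*(-3 + R)/5)
11 + N(-4, -5)*(-7) = 11 + (-6 - 6/5*(-5) + (⅕)*(-4) + (⅖)*(-4)*(-5))*(-7) = 11 + (-6 + 6 - ⅘ + 8)*(-7) = 11 + (36/5)*(-7) = 11 - 252/5 = -197/5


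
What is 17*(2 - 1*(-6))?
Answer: 136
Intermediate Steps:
17*(2 - 1*(-6)) = 17*(2 + 6) = 17*8 = 136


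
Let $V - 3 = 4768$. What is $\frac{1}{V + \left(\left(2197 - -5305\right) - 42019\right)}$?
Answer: $- \frac{1}{29746} \approx -3.3618 \cdot 10^{-5}$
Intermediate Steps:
$V = 4771$ ($V = 3 + 4768 = 4771$)
$\frac{1}{V + \left(\left(2197 - -5305\right) - 42019\right)} = \frac{1}{4771 + \left(\left(2197 - -5305\right) - 42019\right)} = \frac{1}{4771 + \left(\left(2197 + 5305\right) - 42019\right)} = \frac{1}{4771 + \left(7502 - 42019\right)} = \frac{1}{4771 - 34517} = \frac{1}{-29746} = - \frac{1}{29746}$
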